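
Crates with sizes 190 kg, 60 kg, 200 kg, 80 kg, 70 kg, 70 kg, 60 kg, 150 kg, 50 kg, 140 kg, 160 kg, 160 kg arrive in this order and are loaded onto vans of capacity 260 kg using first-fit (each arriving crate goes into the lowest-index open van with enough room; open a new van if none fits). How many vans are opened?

7

  190 → van 1 (new)  [load 190/260]
  60 → van 1  [load 250/260]
  200 → van 2 (new)  [load 200/260]
  80 → van 3 (new)  [load 80/260]
  70 → van 3  [load 150/260]
  70 → van 3  [load 220/260]
  60 → van 2  [load 260/260]
  150 → van 4 (new)  [load 150/260]
  50 → van 4  [load 200/260]
  140 → van 5 (new)  [load 140/260]
  160 → van 6 (new)  [load 160/260]
  160 → van 7 (new)  [load 160/260]
7 vans opened.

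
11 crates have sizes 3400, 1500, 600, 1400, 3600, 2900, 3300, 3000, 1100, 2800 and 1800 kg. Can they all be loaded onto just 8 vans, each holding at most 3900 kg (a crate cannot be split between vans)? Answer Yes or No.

Yes

A valid assignment using 8 vans:
  van 1: 3600 = 3600
  van 2: 3400 = 3400
  van 3: 3300 + 600 = 3900
  van 4: 3000 = 3000
  van 5: 2900 = 2900
  van 6: 2800 + 1100 = 3900
  van 7: 1800 + 1500 = 3300
  van 8: 1400 = 1400
Every load is within 3900 kg, so 8 vans suffice.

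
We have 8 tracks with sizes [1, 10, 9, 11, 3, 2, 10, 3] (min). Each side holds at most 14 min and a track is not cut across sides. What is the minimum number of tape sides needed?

4

Total = 11 + 10 + 10 + 9 + 3 + 3 + 2 + 1 = 49 min.
Lower bound: ⌈49/14⌉ = 4 tape sides.
A packing using 4 tape sides:
  side 1: 11 + 3 = 14
  side 2: 10 + 3 + 1 = 14
  side 3: 10 + 2 = 12
  side 4: 9 = 9
This matches the lower bound, so 4 is optimal.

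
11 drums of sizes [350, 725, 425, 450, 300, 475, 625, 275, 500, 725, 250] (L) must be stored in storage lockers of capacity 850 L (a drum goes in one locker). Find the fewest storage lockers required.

7

Total = 725 + 725 + 625 + 500 + 475 + 450 + 425 + 350 + 300 + 275 + 250 = 5100 L.
Lower bound: ⌈5100/850⌉ = 6 storage lockers.
A packing using 7 storage lockers:
  locker 1: 725 = 725
  locker 2: 725 = 725
  locker 3: 625 = 625
  locker 4: 500 + 350 = 850
  locker 5: 475 + 300 = 775
  locker 6: 450 + 275 = 725
  locker 7: 425 + 250 = 675
No arrangement into 6 storage lockers stays within capacity, so 7 is optimal.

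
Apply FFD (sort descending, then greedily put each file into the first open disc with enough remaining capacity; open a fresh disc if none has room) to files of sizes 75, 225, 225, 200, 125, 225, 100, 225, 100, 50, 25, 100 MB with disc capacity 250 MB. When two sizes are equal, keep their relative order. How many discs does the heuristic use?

8

Sorted descending: 225, 225, 225, 225, 200, 125, 100, 100, 100, 75, 50, 25.
  225 → disc 1 (new)  [load 225/250]
  225 → disc 2 (new)  [load 225/250]
  225 → disc 3 (new)  [load 225/250]
  225 → disc 4 (new)  [load 225/250]
  200 → disc 5 (new)  [load 200/250]
  125 → disc 6 (new)  [load 125/250]
  100 → disc 6  [load 225/250]
  100 → disc 7 (new)  [load 100/250]
  100 → disc 7  [load 200/250]
  75 → disc 8 (new)  [load 75/250]
  50 → disc 5  [load 250/250]
  25 → disc 1  [load 250/250]
8 discs opened.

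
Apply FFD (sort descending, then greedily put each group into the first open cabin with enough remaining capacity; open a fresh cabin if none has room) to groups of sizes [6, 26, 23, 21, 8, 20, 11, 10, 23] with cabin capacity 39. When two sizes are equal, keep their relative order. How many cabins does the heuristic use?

Sorted descending: 26, 23, 23, 21, 20, 11, 10, 8, 6.
  26 → cabin 1 (new)  [load 26/39]
  23 → cabin 2 (new)  [load 23/39]
  23 → cabin 3 (new)  [load 23/39]
  21 → cabin 4 (new)  [load 21/39]
  20 → cabin 5 (new)  [load 20/39]
  11 → cabin 1  [load 37/39]
  10 → cabin 2  [load 33/39]
  8 → cabin 3  [load 31/39]
  6 → cabin 2  [load 39/39]
5 cabins opened.

5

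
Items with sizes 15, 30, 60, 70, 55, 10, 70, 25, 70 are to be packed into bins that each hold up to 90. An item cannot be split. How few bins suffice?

Total = 70 + 70 + 70 + 60 + 55 + 30 + 25 + 15 + 10 = 405.
Lower bound: ⌈405/90⌉ = 5 bins.
A packing using 5 bins:
  bin 1: 70 + 15 = 85
  bin 2: 70 + 10 = 80
  bin 3: 70 = 70
  bin 4: 60 + 30 = 90
  bin 5: 55 + 25 = 80
This matches the lower bound, so 5 is optimal.

5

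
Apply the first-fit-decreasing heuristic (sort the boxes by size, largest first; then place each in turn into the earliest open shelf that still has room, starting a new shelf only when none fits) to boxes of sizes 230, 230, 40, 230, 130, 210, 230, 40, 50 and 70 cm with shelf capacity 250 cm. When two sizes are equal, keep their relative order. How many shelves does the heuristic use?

7

Sorted descending: 230, 230, 230, 230, 210, 130, 70, 50, 40, 40.
  230 → shelf 1 (new)  [load 230/250]
  230 → shelf 2 (new)  [load 230/250]
  230 → shelf 3 (new)  [load 230/250]
  230 → shelf 4 (new)  [load 230/250]
  210 → shelf 5 (new)  [load 210/250]
  130 → shelf 6 (new)  [load 130/250]
  70 → shelf 6  [load 200/250]
  50 → shelf 6  [load 250/250]
  40 → shelf 5  [load 250/250]
  40 → shelf 7 (new)  [load 40/250]
7 shelves opened.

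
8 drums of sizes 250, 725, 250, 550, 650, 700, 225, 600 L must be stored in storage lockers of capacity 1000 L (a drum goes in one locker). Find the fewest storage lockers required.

5

Total = 725 + 700 + 650 + 600 + 550 + 250 + 250 + 225 = 3950 L.
Lower bound: ⌈3950/1000⌉ = 4 storage lockers.
Also, 5 drums each exceed 500 L, and no two of those can share a locker, so at least 5 storage lockers are needed.
A packing using 5 storage lockers:
  locker 1: 725 + 250 = 975
  locker 2: 700 + 250 = 950
  locker 3: 650 + 225 = 875
  locker 4: 600 = 600
  locker 5: 550 = 550
This matches the lower bound, so 5 is optimal.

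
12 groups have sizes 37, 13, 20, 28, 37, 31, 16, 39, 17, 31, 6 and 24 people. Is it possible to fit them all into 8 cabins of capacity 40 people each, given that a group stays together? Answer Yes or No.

No

Total = 299 people; ⌈299/40⌉ = 8.
The bound of 8 does not rule out 8, but exhaustive search shows no assignment into 8 cabins of capacity 40 people exists — the minimum is 9.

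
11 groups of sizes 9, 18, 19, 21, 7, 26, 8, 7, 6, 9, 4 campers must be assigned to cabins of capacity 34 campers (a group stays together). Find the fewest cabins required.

Total = 26 + 21 + 19 + 18 + 9 + 9 + 8 + 7 + 7 + 6 + 4 = 134 campers.
Lower bound: ⌈134/34⌉ = 4 cabins.
A packing using 4 cabins:
  cabin 1: 26 + 8 = 34
  cabin 2: 21 + 9 + 4 = 34
  cabin 3: 19 + 9 + 6 = 34
  cabin 4: 18 + 7 + 7 = 32
This matches the lower bound, so 4 is optimal.

4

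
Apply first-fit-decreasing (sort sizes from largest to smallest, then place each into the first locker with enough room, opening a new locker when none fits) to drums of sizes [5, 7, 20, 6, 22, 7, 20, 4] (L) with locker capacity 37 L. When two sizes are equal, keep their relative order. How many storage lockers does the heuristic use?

3

Sorted descending: 22, 20, 20, 7, 7, 6, 5, 4.
  22 → locker 1 (new)  [load 22/37]
  20 → locker 2 (new)  [load 20/37]
  20 → locker 3 (new)  [load 20/37]
  7 → locker 1  [load 29/37]
  7 → locker 1  [load 36/37]
  6 → locker 2  [load 26/37]
  5 → locker 2  [load 31/37]
  4 → locker 2  [load 35/37]
3 storage lockers opened.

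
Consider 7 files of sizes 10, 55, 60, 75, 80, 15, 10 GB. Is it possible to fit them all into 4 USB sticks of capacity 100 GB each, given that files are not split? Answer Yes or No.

A valid assignment using 4 USB sticks:
  USB stick 1: 80 + 15 = 95
  USB stick 2: 75 + 10 + 10 = 95
  USB stick 3: 60 = 60
  USB stick 4: 55 = 55
Every load is within 100 GB, so 4 USB sticks suffice.

Yes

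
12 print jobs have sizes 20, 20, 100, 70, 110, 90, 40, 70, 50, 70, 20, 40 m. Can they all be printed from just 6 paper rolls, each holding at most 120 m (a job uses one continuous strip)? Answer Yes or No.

Total = 700 m; ⌈700/120⌉ = 6.
The bound of 6 does not rule out 6, but exhaustive search shows no assignment into 6 paper rolls of capacity 120 m exists — the minimum is 7.

No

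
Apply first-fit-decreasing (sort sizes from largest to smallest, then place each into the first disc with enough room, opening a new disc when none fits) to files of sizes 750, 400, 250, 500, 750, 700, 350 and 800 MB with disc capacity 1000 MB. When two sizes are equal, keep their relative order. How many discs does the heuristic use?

Sorted descending: 800, 750, 750, 700, 500, 400, 350, 250.
  800 → disc 1 (new)  [load 800/1000]
  750 → disc 2 (new)  [load 750/1000]
  750 → disc 3 (new)  [load 750/1000]
  700 → disc 4 (new)  [load 700/1000]
  500 → disc 5 (new)  [load 500/1000]
  400 → disc 5  [load 900/1000]
  350 → disc 6 (new)  [load 350/1000]
  250 → disc 2  [load 1000/1000]
6 discs opened.

6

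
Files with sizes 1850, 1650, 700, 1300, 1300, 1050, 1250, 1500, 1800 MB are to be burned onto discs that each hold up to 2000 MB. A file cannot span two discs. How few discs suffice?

Total = 1850 + 1800 + 1650 + 1500 + 1300 + 1300 + 1250 + 1050 + 700 = 12400 MB.
Lower bound: ⌈12400/2000⌉ = 7 discs.
Also, 8 files each exceed 1000 MB, and no two of those can share a disc, so at least 8 discs are needed.
A packing using 8 discs:
  disc 1: 1850 = 1850
  disc 2: 1800 = 1800
  disc 3: 1650 = 1650
  disc 4: 1500 = 1500
  disc 5: 1300 + 700 = 2000
  disc 6: 1300 = 1300
  disc 7: 1250 = 1250
  disc 8: 1050 = 1050
This matches the lower bound, so 8 is optimal.

8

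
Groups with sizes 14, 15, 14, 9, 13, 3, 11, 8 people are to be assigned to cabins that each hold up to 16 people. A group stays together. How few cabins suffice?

Total = 15 + 14 + 14 + 13 + 11 + 9 + 8 + 3 = 87 people.
Lower bound: ⌈87/16⌉ = 6 cabins.
A packing using 7 cabins:
  cabin 1: 15 = 15
  cabin 2: 14 = 14
  cabin 3: 14 = 14
  cabin 4: 13 + 3 = 16
  cabin 5: 11 = 11
  cabin 6: 9 = 9
  cabin 7: 8 = 8
No arrangement into 6 cabins stays within capacity, so 7 is optimal.

7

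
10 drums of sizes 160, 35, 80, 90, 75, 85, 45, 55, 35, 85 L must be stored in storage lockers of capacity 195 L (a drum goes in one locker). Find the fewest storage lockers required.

Total = 160 + 90 + 85 + 85 + 80 + 75 + 55 + 45 + 35 + 35 = 745 L.
Lower bound: ⌈745/195⌉ = 4 storage lockers.
A packing using 4 storage lockers:
  locker 1: 160 + 35 = 195
  locker 2: 90 + 85 = 175
  locker 3: 85 + 75 + 35 = 195
  locker 4: 80 + 55 + 45 = 180
This matches the lower bound, so 4 is optimal.

4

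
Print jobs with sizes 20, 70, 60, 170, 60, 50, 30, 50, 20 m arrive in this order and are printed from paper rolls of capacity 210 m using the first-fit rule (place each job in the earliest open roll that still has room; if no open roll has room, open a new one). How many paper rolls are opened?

  20 → roll 1 (new)  [load 20/210]
  70 → roll 1  [load 90/210]
  60 → roll 1  [load 150/210]
  170 → roll 2 (new)  [load 170/210]
  60 → roll 1  [load 210/210]
  50 → roll 3 (new)  [load 50/210]
  30 → roll 2  [load 200/210]
  50 → roll 3  [load 100/210]
  20 → roll 3  [load 120/210]
3 paper rolls opened.

3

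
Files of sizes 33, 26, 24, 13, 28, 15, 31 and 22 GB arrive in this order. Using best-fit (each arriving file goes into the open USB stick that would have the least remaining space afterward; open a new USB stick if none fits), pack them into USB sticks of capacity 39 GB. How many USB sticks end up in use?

6

  33 → USB stick 1 (new)  [load 33/39]
  26 → USB stick 2 (new)  [load 26/39]
  24 → USB stick 3 (new)  [load 24/39]
  13 → USB stick 2  [load 39/39]
  28 → USB stick 4 (new)  [load 28/39]
  15 → USB stick 3  [load 39/39]
  31 → USB stick 5 (new)  [load 31/39]
  22 → USB stick 6 (new)  [load 22/39]
6 USB sticks opened.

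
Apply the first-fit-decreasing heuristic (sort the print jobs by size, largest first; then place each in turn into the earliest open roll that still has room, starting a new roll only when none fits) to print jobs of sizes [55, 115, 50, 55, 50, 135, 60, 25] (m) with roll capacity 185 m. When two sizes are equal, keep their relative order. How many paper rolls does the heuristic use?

Sorted descending: 135, 115, 60, 55, 55, 50, 50, 25.
  135 → roll 1 (new)  [load 135/185]
  115 → roll 2 (new)  [load 115/185]
  60 → roll 2  [load 175/185]
  55 → roll 3 (new)  [load 55/185]
  55 → roll 3  [load 110/185]
  50 → roll 1  [load 185/185]
  50 → roll 3  [load 160/185]
  25 → roll 3  [load 185/185]
3 paper rolls opened.

3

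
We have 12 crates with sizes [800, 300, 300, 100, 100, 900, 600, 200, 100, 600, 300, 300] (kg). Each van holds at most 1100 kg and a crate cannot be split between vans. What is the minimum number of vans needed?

5

Total = 900 + 800 + 600 + 600 + 300 + 300 + 300 + 300 + 200 + 100 + 100 + 100 = 4600 kg.
Lower bound: ⌈4600/1100⌉ = 5 vans.
A packing using 5 vans:
  van 1: 900 + 200 = 1100
  van 2: 800 + 300 = 1100
  van 3: 600 + 300 + 100 + 100 = 1100
  van 4: 600 + 300 + 100 = 1000
  van 5: 300 = 300
This matches the lower bound, so 5 is optimal.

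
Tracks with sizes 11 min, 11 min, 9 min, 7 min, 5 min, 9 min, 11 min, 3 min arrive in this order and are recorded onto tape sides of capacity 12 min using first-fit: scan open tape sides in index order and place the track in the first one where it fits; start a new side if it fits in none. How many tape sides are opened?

  11 → side 1 (new)  [load 11/12]
  11 → side 2 (new)  [load 11/12]
  9 → side 3 (new)  [load 9/12]
  7 → side 4 (new)  [load 7/12]
  5 → side 4  [load 12/12]
  9 → side 5 (new)  [load 9/12]
  11 → side 6 (new)  [load 11/12]
  3 → side 3  [load 12/12]
6 tape sides opened.

6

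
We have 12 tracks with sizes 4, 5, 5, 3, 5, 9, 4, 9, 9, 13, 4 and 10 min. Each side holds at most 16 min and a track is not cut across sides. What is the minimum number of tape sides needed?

6

Total = 13 + 10 + 9 + 9 + 9 + 5 + 5 + 5 + 4 + 4 + 4 + 3 = 80 min.
Lower bound: ⌈80/16⌉ = 5 tape sides.
A packing using 6 tape sides:
  side 1: 13 + 3 = 16
  side 2: 10 + 5 = 15
  side 3: 9 + 5 = 14
  side 4: 9 + 5 = 14
  side 5: 9 + 4 = 13
  side 6: 4 + 4 = 8
No arrangement into 5 tape sides stays within capacity, so 6 is optimal.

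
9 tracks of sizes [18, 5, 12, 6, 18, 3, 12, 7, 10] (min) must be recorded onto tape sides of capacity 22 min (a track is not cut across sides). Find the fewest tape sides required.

5

Total = 18 + 18 + 12 + 12 + 10 + 7 + 6 + 5 + 3 = 91 min.
Lower bound: ⌈91/22⌉ = 5 tape sides.
A packing using 5 tape sides:
  side 1: 18 + 3 = 21
  side 2: 18 = 18
  side 3: 12 + 10 = 22
  side 4: 12 + 7 = 19
  side 5: 6 + 5 = 11
This matches the lower bound, so 5 is optimal.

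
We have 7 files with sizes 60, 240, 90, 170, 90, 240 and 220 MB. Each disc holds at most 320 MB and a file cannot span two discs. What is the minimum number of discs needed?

Total = 240 + 240 + 220 + 170 + 90 + 90 + 60 = 1110 MB.
Lower bound: ⌈1110/320⌉ = 4 discs.
A packing using 4 discs:
  disc 1: 240 + 60 = 300
  disc 2: 240 = 240
  disc 3: 220 + 90 = 310
  disc 4: 170 + 90 = 260
This matches the lower bound, so 4 is optimal.

4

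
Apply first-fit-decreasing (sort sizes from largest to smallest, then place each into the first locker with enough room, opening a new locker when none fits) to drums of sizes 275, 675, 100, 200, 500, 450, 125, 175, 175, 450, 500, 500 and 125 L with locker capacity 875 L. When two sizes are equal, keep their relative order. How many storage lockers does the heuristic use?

Sorted descending: 675, 500, 500, 500, 450, 450, 275, 200, 175, 175, 125, 125, 100.
  675 → locker 1 (new)  [load 675/875]
  500 → locker 2 (new)  [load 500/875]
  500 → locker 3 (new)  [load 500/875]
  500 → locker 4 (new)  [load 500/875]
  450 → locker 5 (new)  [load 450/875]
  450 → locker 6 (new)  [load 450/875]
  275 → locker 2  [load 775/875]
  200 → locker 1  [load 875/875]
  175 → locker 3  [load 675/875]
  175 → locker 3  [load 850/875]
  125 → locker 4  [load 625/875]
  125 → locker 4  [load 750/875]
  100 → locker 2  [load 875/875]
6 storage lockers opened.

6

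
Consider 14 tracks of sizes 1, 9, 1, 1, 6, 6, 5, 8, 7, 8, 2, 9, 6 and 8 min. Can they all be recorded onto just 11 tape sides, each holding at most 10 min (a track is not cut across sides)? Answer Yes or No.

Yes

A valid assignment using 10 tape sides:
  side 1: 9 + 1 = 10
  side 2: 9 + 1 = 10
  side 3: 8 + 2 = 10
  side 4: 8 + 1 = 9
  side 5: 8 = 8
  side 6: 7 = 7
  side 7: 6 = 6
  side 8: 6 = 6
  side 9: 6 = 6
  side 10: 5 = 5
That uses only 10 ≤ 11, so 11 tape sides are enough.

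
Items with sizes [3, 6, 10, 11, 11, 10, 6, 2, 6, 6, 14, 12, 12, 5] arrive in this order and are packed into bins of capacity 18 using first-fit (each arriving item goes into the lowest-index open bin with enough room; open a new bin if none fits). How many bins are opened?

8

  3 → bin 1 (new)  [load 3/18]
  6 → bin 1  [load 9/18]
  10 → bin 2 (new)  [load 10/18]
  11 → bin 3 (new)  [load 11/18]
  11 → bin 4 (new)  [load 11/18]
  10 → bin 5 (new)  [load 10/18]
  6 → bin 1  [load 15/18]
  2 → bin 1  [load 17/18]
  6 → bin 2  [load 16/18]
  6 → bin 3  [load 17/18]
  14 → bin 6 (new)  [load 14/18]
  12 → bin 7 (new)  [load 12/18]
  12 → bin 8 (new)  [load 12/18]
  5 → bin 4  [load 16/18]
8 bins opened.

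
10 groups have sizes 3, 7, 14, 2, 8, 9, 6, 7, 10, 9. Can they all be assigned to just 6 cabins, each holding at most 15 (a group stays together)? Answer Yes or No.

Yes

A valid assignment using 6 cabins:
  cabin 1: 14 = 14
  cabin 2: 10 + 3 + 2 = 15
  cabin 3: 9 + 6 = 15
  cabin 4: 9 = 9
  cabin 5: 8 + 7 = 15
  cabin 6: 7 = 7
Every load is within 15, so 6 cabins suffice.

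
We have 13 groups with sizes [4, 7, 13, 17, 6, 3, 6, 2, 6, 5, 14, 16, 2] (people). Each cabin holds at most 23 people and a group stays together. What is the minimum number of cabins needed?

Total = 17 + 16 + 14 + 13 + 7 + 6 + 6 + 6 + 5 + 4 + 3 + 2 + 2 = 101 people.
Lower bound: ⌈101/23⌉ = 5 cabins.
A packing using 5 cabins:
  cabin 1: 17 + 6 = 23
  cabin 2: 16 + 7 = 23
  cabin 3: 14 + 6 + 3 = 23
  cabin 4: 13 + 6 + 4 = 23
  cabin 5: 5 + 2 + 2 = 9
This matches the lower bound, so 5 is optimal.

5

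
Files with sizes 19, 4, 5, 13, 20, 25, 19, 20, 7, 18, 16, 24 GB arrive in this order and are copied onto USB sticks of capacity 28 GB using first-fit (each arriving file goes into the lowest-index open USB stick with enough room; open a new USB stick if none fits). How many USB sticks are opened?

9

  19 → USB stick 1 (new)  [load 19/28]
  4 → USB stick 1  [load 23/28]
  5 → USB stick 1  [load 28/28]
  13 → USB stick 2 (new)  [load 13/28]
  20 → USB stick 3 (new)  [load 20/28]
  25 → USB stick 4 (new)  [load 25/28]
  19 → USB stick 5 (new)  [load 19/28]
  20 → USB stick 6 (new)  [load 20/28]
  7 → USB stick 2  [load 20/28]
  18 → USB stick 7 (new)  [load 18/28]
  16 → USB stick 8 (new)  [load 16/28]
  24 → USB stick 9 (new)  [load 24/28]
9 USB sticks opened.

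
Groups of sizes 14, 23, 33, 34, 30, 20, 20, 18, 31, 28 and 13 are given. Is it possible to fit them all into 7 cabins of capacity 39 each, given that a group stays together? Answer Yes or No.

No

Total = 264; ⌈264/39⌉ = 7.
8 groups each exceed half the capacity and cannot share a cabin, forcing at least 8 cabins.
At least 8 cabins are required, but only 7 are allowed.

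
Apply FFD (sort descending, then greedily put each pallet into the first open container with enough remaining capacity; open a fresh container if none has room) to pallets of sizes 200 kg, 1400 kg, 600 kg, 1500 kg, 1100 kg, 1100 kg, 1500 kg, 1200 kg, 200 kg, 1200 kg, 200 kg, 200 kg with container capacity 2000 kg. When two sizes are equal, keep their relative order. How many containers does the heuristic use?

Sorted descending: 1500, 1500, 1400, 1200, 1200, 1100, 1100, 600, 200, 200, 200, 200.
  1500 → container 1 (new)  [load 1500/2000]
  1500 → container 2 (new)  [load 1500/2000]
  1400 → container 3 (new)  [load 1400/2000]
  1200 → container 4 (new)  [load 1200/2000]
  1200 → container 5 (new)  [load 1200/2000]
  1100 → container 6 (new)  [load 1100/2000]
  1100 → container 7 (new)  [load 1100/2000]
  600 → container 3  [load 2000/2000]
  200 → container 1  [load 1700/2000]
  200 → container 1  [load 1900/2000]
  200 → container 2  [load 1700/2000]
  200 → container 2  [load 1900/2000]
7 containers opened.

7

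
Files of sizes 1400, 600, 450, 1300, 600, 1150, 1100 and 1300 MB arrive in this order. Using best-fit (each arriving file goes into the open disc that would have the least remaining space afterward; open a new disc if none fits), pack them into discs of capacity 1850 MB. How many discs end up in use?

6

  1400 → disc 1 (new)  [load 1400/1850]
  600 → disc 2 (new)  [load 600/1850]
  450 → disc 1  [load 1850/1850]
  1300 → disc 3 (new)  [load 1300/1850]
  600 → disc 2  [load 1200/1850]
  1150 → disc 4 (new)  [load 1150/1850]
  1100 → disc 5 (new)  [load 1100/1850]
  1300 → disc 6 (new)  [load 1300/1850]
6 discs opened.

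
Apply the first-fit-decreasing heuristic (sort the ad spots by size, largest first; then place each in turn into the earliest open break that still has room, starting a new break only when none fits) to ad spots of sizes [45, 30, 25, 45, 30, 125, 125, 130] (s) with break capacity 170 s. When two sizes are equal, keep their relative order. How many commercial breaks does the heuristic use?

Sorted descending: 130, 125, 125, 45, 45, 30, 30, 25.
  130 → break 1 (new)  [load 130/170]
  125 → break 2 (new)  [load 125/170]
  125 → break 3 (new)  [load 125/170]
  45 → break 2  [load 170/170]
  45 → break 3  [load 170/170]
  30 → break 1  [load 160/170]
  30 → break 4 (new)  [load 30/170]
  25 → break 4  [load 55/170]
4 commercial breaks opened.

4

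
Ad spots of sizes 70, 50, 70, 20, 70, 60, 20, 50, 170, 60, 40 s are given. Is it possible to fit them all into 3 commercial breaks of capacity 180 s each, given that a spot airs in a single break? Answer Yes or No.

No

Total = 680 s; ⌈680/180⌉ = 4.
At least 4 commercial breaks are required, but only 3 are allowed.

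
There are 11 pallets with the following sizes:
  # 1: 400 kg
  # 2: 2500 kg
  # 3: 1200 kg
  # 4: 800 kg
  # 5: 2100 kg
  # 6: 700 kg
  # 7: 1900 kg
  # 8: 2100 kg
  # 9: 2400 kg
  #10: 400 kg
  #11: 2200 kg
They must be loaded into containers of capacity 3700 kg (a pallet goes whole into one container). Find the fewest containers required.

6

Total = 2500 + 2400 + 2200 + 2100 + 2100 + 1900 + 1200 + 800 + 700 + 400 + 400 = 16700 kg.
Lower bound: ⌈16700/3700⌉ = 5 containers.
Also, 6 pallets each exceed 1850 kg, and no two of those can share a container, so at least 6 containers are needed.
A packing using 6 containers:
  container 1: 2500 + 1200 = 3700
  container 2: 2400 + 800 + 400 = 3600
  container 3: 2200 + 700 + 400 = 3300
  container 4: 2100 = 2100
  container 5: 2100 = 2100
  container 6: 1900 = 1900
This matches the lower bound, so 6 is optimal.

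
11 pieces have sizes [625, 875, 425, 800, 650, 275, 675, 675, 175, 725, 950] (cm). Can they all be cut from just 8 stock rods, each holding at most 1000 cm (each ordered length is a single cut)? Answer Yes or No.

No

Total = 6850 cm; ⌈6850/1000⌉ = 7.
8 pieces each exceed half the capacity and cannot share a stock rod, forcing at least 8 stock rods.
The bound of 8 does not rule out 8, but exhaustive search shows no assignment into 8 stock rods of capacity 1000 cm exists — the minimum is 9.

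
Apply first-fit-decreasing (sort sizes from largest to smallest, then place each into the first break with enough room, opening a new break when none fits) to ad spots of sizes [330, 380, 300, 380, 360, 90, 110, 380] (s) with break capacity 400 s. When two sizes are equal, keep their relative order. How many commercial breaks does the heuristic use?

7

Sorted descending: 380, 380, 380, 360, 330, 300, 110, 90.
  380 → break 1 (new)  [load 380/400]
  380 → break 2 (new)  [load 380/400]
  380 → break 3 (new)  [load 380/400]
  360 → break 4 (new)  [load 360/400]
  330 → break 5 (new)  [load 330/400]
  300 → break 6 (new)  [load 300/400]
  110 → break 7 (new)  [load 110/400]
  90 → break 6  [load 390/400]
7 commercial breaks opened.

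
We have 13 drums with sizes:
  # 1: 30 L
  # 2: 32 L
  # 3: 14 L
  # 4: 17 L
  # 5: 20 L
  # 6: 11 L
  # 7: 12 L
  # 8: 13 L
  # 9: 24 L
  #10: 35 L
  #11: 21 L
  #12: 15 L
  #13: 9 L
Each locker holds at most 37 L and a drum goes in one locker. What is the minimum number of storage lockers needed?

Total = 35 + 32 + 30 + 24 + 21 + 20 + 17 + 15 + 14 + 13 + 12 + 11 + 9 = 253 L.
Lower bound: ⌈253/37⌉ = 7 storage lockers.
A packing using 8 storage lockers:
  locker 1: 35 = 35
  locker 2: 32 = 32
  locker 3: 30 = 30
  locker 4: 24 + 13 = 37
  locker 5: 21 + 15 = 36
  locker 6: 20 + 17 = 37
  locker 7: 14 + 12 + 11 = 37
  locker 8: 9 = 9
No arrangement into 7 storage lockers stays within capacity, so 8 is optimal.

8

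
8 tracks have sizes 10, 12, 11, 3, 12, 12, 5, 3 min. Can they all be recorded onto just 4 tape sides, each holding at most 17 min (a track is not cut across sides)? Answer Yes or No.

No

Total = 68 min; ⌈68/17⌉ = 4.
5 tracks each exceed half the capacity and cannot share a side, forcing at least 5 tape sides.
At least 5 tape sides are required, but only 4 are allowed.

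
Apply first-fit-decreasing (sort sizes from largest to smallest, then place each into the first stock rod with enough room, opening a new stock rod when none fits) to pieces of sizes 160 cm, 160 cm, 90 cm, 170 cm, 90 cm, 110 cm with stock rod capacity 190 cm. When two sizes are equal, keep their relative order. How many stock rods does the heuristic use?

5

Sorted descending: 170, 160, 160, 110, 90, 90.
  170 → stock rod 1 (new)  [load 170/190]
  160 → stock rod 2 (new)  [load 160/190]
  160 → stock rod 3 (new)  [load 160/190]
  110 → stock rod 4 (new)  [load 110/190]
  90 → stock rod 5 (new)  [load 90/190]
  90 → stock rod 5  [load 180/190]
5 stock rods opened.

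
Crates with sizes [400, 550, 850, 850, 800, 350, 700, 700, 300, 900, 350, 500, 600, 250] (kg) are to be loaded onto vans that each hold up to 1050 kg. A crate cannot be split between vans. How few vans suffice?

9

Total = 900 + 850 + 850 + 800 + 700 + 700 + 600 + 550 + 500 + 400 + 350 + 350 + 300 + 250 = 8100 kg.
Lower bound: ⌈8100/1050⌉ = 8 vans.
A packing using 9 vans:
  van 1: 900 = 900
  van 2: 850 = 850
  van 3: 850 = 850
  van 4: 800 + 250 = 1050
  van 5: 700 + 350 = 1050
  van 6: 700 + 350 = 1050
  van 7: 600 + 400 = 1000
  van 8: 550 + 500 = 1050
  van 9: 300 = 300
No arrangement into 8 vans stays within capacity, so 9 is optimal.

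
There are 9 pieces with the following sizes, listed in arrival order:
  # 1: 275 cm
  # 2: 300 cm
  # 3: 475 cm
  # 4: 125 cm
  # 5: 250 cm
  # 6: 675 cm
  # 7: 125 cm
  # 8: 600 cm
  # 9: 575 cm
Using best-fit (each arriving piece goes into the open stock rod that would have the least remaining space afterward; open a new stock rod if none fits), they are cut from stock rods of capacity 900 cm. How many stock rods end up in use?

  275 → stock rod 1 (new)  [load 275/900]
  300 → stock rod 1  [load 575/900]
  475 → stock rod 2 (new)  [load 475/900]
  125 → stock rod 1  [load 700/900]
  250 → stock rod 2  [load 725/900]
  675 → stock rod 3 (new)  [load 675/900]
  125 → stock rod 2  [load 850/900]
  600 → stock rod 4 (new)  [load 600/900]
  575 → stock rod 5 (new)  [load 575/900]
5 stock rods opened.

5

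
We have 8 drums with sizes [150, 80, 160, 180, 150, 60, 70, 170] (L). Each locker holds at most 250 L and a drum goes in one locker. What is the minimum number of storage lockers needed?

5

Total = 180 + 170 + 160 + 150 + 150 + 80 + 70 + 60 = 1020 L.
Lower bound: ⌈1020/250⌉ = 5 storage lockers.
A packing using 5 storage lockers:
  locker 1: 180 + 70 = 250
  locker 2: 170 + 80 = 250
  locker 3: 160 + 60 = 220
  locker 4: 150 = 150
  locker 5: 150 = 150
This matches the lower bound, so 5 is optimal.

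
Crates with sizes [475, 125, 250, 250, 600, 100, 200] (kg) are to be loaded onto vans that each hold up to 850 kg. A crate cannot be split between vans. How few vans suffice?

3

Total = 600 + 475 + 250 + 250 + 200 + 125 + 100 = 2000 kg.
Lower bound: ⌈2000/850⌉ = 3 vans.
A packing using 3 vans:
  van 1: 600 + 250 = 850
  van 2: 475 + 250 + 125 = 850
  van 3: 200 + 100 = 300
This matches the lower bound, so 3 is optimal.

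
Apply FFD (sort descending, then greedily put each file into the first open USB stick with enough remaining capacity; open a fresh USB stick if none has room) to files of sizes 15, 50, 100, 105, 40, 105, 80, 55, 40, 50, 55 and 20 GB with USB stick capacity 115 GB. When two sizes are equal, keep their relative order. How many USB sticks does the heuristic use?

Sorted descending: 105, 105, 100, 80, 55, 55, 50, 50, 40, 40, 20, 15.
  105 → USB stick 1 (new)  [load 105/115]
  105 → USB stick 2 (new)  [load 105/115]
  100 → USB stick 3 (new)  [load 100/115]
  80 → USB stick 4 (new)  [load 80/115]
  55 → USB stick 5 (new)  [load 55/115]
  55 → USB stick 5  [load 110/115]
  50 → USB stick 6 (new)  [load 50/115]
  50 → USB stick 6  [load 100/115]
  40 → USB stick 7 (new)  [load 40/115]
  40 → USB stick 7  [load 80/115]
  20 → USB stick 4  [load 100/115]
  15 → USB stick 3  [load 115/115]
7 USB sticks opened.

7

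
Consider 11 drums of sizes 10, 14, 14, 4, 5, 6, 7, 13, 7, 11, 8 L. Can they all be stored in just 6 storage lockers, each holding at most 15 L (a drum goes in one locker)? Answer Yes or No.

Total = 99 L; ⌈99/15⌉ = 7.
At least 7 storage lockers are required, but only 6 are allowed.

No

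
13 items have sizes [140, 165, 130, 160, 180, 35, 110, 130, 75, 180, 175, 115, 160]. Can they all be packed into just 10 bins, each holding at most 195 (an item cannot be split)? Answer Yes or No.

Total = 1755; ⌈1755/195⌉ = 9.
11 items each exceed half the capacity and cannot share a bin, forcing at least 11 bins.
At least 11 bins are required, but only 10 are allowed.

No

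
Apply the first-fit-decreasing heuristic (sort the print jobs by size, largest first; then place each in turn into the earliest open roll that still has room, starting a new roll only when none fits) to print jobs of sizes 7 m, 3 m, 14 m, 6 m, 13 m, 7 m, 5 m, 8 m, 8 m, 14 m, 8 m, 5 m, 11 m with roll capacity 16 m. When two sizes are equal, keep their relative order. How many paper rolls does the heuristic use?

Sorted descending: 14, 14, 13, 11, 8, 8, 8, 7, 7, 6, 5, 5, 3.
  14 → roll 1 (new)  [load 14/16]
  14 → roll 2 (new)  [load 14/16]
  13 → roll 3 (new)  [load 13/16]
  11 → roll 4 (new)  [load 11/16]
  8 → roll 5 (new)  [load 8/16]
  8 → roll 5  [load 16/16]
  8 → roll 6 (new)  [load 8/16]
  7 → roll 6  [load 15/16]
  7 → roll 7 (new)  [load 7/16]
  6 → roll 7  [load 13/16]
  5 → roll 4  [load 16/16]
  5 → roll 8 (new)  [load 5/16]
  3 → roll 3  [load 16/16]
8 paper rolls opened.

8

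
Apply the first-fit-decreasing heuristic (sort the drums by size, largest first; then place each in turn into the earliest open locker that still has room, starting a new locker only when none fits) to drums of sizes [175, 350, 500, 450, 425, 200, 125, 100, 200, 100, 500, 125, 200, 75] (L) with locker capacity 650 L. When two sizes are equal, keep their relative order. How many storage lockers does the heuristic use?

6

Sorted descending: 500, 500, 450, 425, 350, 200, 200, 200, 175, 125, 125, 100, 100, 75.
  500 → locker 1 (new)  [load 500/650]
  500 → locker 2 (new)  [load 500/650]
  450 → locker 3 (new)  [load 450/650]
  425 → locker 4 (new)  [load 425/650]
  350 → locker 5 (new)  [load 350/650]
  200 → locker 3  [load 650/650]
  200 → locker 4  [load 625/650]
  200 → locker 5  [load 550/650]
  175 → locker 6 (new)  [load 175/650]
  125 → locker 1  [load 625/650]
  125 → locker 2  [load 625/650]
  100 → locker 5  [load 650/650]
  100 → locker 6  [load 275/650]
  75 → locker 6  [load 350/650]
6 storage lockers opened.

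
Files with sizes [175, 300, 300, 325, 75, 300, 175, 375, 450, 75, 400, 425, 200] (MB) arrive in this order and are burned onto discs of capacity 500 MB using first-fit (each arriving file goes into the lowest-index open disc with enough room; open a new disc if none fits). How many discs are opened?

8

  175 → disc 1 (new)  [load 175/500]
  300 → disc 1  [load 475/500]
  300 → disc 2 (new)  [load 300/500]
  325 → disc 3 (new)  [load 325/500]
  75 → disc 2  [load 375/500]
  300 → disc 4 (new)  [load 300/500]
  175 → disc 3  [load 500/500]
  375 → disc 5 (new)  [load 375/500]
  450 → disc 6 (new)  [load 450/500]
  75 → disc 2  [load 450/500]
  400 → disc 7 (new)  [load 400/500]
  425 → disc 8 (new)  [load 425/500]
  200 → disc 4  [load 500/500]
8 discs opened.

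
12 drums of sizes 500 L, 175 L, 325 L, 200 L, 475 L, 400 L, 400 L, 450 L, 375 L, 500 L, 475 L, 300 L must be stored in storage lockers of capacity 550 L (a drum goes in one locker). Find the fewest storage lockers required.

Total = 500 + 500 + 475 + 475 + 450 + 400 + 400 + 375 + 325 + 300 + 200 + 175 = 4575 L.
Lower bound: ⌈4575/550⌉ = 9 storage lockers.
Also, 10 drums each exceed 275 L, and no two of those can share a locker, so at least 10 storage lockers are needed.
A packing using 10 storage lockers:
  locker 1: 500 = 500
  locker 2: 500 = 500
  locker 3: 475 = 475
  locker 4: 475 = 475
  locker 5: 450 = 450
  locker 6: 400 = 400
  locker 7: 400 = 400
  locker 8: 375 + 175 = 550
  locker 9: 325 + 200 = 525
  locker 10: 300 = 300
This matches the lower bound, so 10 is optimal.

10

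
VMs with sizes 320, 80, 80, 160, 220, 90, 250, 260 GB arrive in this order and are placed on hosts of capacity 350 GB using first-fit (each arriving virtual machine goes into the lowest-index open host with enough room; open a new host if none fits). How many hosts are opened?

5

  320 → host 1 (new)  [load 320/350]
  80 → host 2 (new)  [load 80/350]
  80 → host 2  [load 160/350]
  160 → host 2  [load 320/350]
  220 → host 3 (new)  [load 220/350]
  90 → host 3  [load 310/350]
  250 → host 4 (new)  [load 250/350]
  260 → host 5 (new)  [load 260/350]
5 hosts opened.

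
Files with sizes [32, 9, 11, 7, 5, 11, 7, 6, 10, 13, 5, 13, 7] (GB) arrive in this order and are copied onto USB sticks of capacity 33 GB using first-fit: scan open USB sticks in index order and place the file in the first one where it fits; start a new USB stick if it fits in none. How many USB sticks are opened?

  32 → USB stick 1 (new)  [load 32/33]
  9 → USB stick 2 (new)  [load 9/33]
  11 → USB stick 2  [load 20/33]
  7 → USB stick 2  [load 27/33]
  5 → USB stick 2  [load 32/33]
  11 → USB stick 3 (new)  [load 11/33]
  7 → USB stick 3  [load 18/33]
  6 → USB stick 3  [load 24/33]
  10 → USB stick 4 (new)  [load 10/33]
  13 → USB stick 4  [load 23/33]
  5 → USB stick 3  [load 29/33]
  13 → USB stick 5 (new)  [load 13/33]
  7 → USB stick 4  [load 30/33]
5 USB sticks opened.

5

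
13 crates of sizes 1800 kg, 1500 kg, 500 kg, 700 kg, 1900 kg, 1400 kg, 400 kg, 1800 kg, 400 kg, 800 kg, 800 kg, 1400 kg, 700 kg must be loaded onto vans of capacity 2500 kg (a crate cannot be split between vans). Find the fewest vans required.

Total = 1900 + 1800 + 1800 + 1500 + 1400 + 1400 + 800 + 800 + 700 + 700 + 500 + 400 + 400 = 14100 kg.
Lower bound: ⌈14100/2500⌉ = 6 vans.
A packing using 6 vans:
  van 1: 1900 + 500 = 2400
  van 2: 1800 + 700 = 2500
  van 3: 1800 + 700 = 2500
  van 4: 1500 + 800 = 2300
  van 5: 1400 + 800 = 2200
  van 6: 1400 + 400 + 400 = 2200
This matches the lower bound, so 6 is optimal.

6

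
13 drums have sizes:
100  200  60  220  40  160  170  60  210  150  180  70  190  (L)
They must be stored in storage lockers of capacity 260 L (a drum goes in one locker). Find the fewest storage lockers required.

8

Total = 220 + 210 + 200 + 190 + 180 + 170 + 160 + 150 + 100 + 70 + 60 + 60 + 40 = 1810 L.
Lower bound: ⌈1810/260⌉ = 7 storage lockers.
Also, 8 drums each exceed 130 L, and no two of those can share a locker, so at least 8 storage lockers are needed.
A packing using 8 storage lockers:
  locker 1: 220 + 40 = 260
  locker 2: 210 = 210
  locker 3: 200 + 60 = 260
  locker 4: 190 + 70 = 260
  locker 5: 180 + 60 = 240
  locker 6: 170 = 170
  locker 7: 160 + 100 = 260
  locker 8: 150 = 150
This matches the lower bound, so 8 is optimal.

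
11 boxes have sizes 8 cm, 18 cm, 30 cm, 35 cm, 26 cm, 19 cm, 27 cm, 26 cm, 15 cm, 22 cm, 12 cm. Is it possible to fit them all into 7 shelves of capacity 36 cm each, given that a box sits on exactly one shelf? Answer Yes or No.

Total = 238 cm; ⌈238/36⌉ = 7.
The bound of 7 does not rule out 7, but exhaustive search shows no assignment into 7 shelves of capacity 36 cm exists — the minimum is 8.

No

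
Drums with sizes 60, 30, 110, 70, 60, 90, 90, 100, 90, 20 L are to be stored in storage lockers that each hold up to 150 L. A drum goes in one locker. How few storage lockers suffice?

6

Total = 110 + 100 + 90 + 90 + 90 + 70 + 60 + 60 + 30 + 20 = 720 L.
Lower bound: ⌈720/150⌉ = 5 storage lockers.
A packing using 6 storage lockers:
  locker 1: 110 + 30 = 140
  locker 2: 100 + 20 = 120
  locker 3: 90 + 60 = 150
  locker 4: 90 + 60 = 150
  locker 5: 90 = 90
  locker 6: 70 = 70
No arrangement into 5 storage lockers stays within capacity, so 6 is optimal.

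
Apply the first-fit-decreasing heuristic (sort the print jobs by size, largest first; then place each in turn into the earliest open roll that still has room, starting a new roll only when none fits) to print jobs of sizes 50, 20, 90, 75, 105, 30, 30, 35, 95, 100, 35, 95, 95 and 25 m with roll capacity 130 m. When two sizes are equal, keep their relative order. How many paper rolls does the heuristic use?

Sorted descending: 105, 100, 95, 95, 95, 90, 75, 50, 35, 35, 30, 30, 25, 20.
  105 → roll 1 (new)  [load 105/130]
  100 → roll 2 (new)  [load 100/130]
  95 → roll 3 (new)  [load 95/130]
  95 → roll 4 (new)  [load 95/130]
  95 → roll 5 (new)  [load 95/130]
  90 → roll 6 (new)  [load 90/130]
  75 → roll 7 (new)  [load 75/130]
  50 → roll 7  [load 125/130]
  35 → roll 3  [load 130/130]
  35 → roll 4  [load 130/130]
  30 → roll 2  [load 130/130]
  30 → roll 5  [load 125/130]
  25 → roll 1  [load 130/130]
  20 → roll 6  [load 110/130]
7 paper rolls opened.

7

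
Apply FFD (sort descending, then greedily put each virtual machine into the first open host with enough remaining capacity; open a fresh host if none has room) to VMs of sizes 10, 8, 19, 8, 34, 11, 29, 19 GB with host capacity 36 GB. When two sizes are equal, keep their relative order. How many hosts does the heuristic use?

Sorted descending: 34, 29, 19, 19, 11, 10, 8, 8.
  34 → host 1 (new)  [load 34/36]
  29 → host 2 (new)  [load 29/36]
  19 → host 3 (new)  [load 19/36]
  19 → host 4 (new)  [load 19/36]
  11 → host 3  [load 30/36]
  10 → host 4  [load 29/36]
  8 → host 5 (new)  [load 8/36]
  8 → host 5  [load 16/36]
5 hosts opened.

5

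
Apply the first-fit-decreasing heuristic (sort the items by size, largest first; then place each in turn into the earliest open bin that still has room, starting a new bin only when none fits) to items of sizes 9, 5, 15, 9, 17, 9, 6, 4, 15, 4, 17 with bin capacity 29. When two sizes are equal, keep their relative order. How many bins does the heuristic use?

4

Sorted descending: 17, 17, 15, 15, 9, 9, 9, 6, 5, 4, 4.
  17 → bin 1 (new)  [load 17/29]
  17 → bin 2 (new)  [load 17/29]
  15 → bin 3 (new)  [load 15/29]
  15 → bin 4 (new)  [load 15/29]
  9 → bin 1  [load 26/29]
  9 → bin 2  [load 26/29]
  9 → bin 3  [load 24/29]
  6 → bin 4  [load 21/29]
  5 → bin 3  [load 29/29]
  4 → bin 4  [load 25/29]
  4 → bin 4  [load 29/29]
4 bins opened.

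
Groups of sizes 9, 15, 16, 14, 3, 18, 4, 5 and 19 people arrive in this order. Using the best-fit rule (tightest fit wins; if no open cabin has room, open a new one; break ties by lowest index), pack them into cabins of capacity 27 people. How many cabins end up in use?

5

  9 → cabin 1 (new)  [load 9/27]
  15 → cabin 1  [load 24/27]
  16 → cabin 2 (new)  [load 16/27]
  14 → cabin 3 (new)  [load 14/27]
  3 → cabin 1  [load 27/27]
  18 → cabin 4 (new)  [load 18/27]
  4 → cabin 4  [load 22/27]
  5 → cabin 4  [load 27/27]
  19 → cabin 5 (new)  [load 19/27]
5 cabins opened.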